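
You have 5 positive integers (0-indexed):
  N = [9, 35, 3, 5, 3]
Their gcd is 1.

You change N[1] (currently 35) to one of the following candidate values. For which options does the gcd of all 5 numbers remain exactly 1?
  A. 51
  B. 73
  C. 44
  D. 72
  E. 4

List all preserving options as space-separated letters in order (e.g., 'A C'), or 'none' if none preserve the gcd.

Old gcd = 1; gcd of others (without N[1]) = 1
New gcd for candidate v: gcd(1, v). Preserves old gcd iff gcd(1, v) = 1.
  Option A: v=51, gcd(1,51)=1 -> preserves
  Option B: v=73, gcd(1,73)=1 -> preserves
  Option C: v=44, gcd(1,44)=1 -> preserves
  Option D: v=72, gcd(1,72)=1 -> preserves
  Option E: v=4, gcd(1,4)=1 -> preserves

Answer: A B C D E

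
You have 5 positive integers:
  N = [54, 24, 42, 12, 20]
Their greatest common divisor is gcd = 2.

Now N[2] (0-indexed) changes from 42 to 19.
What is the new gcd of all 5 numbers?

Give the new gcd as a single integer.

Numbers: [54, 24, 42, 12, 20], gcd = 2
Change: index 2, 42 -> 19
gcd of the OTHER numbers (without index 2): gcd([54, 24, 12, 20]) = 2
New gcd = gcd(g_others, new_val) = gcd(2, 19) = 1

Answer: 1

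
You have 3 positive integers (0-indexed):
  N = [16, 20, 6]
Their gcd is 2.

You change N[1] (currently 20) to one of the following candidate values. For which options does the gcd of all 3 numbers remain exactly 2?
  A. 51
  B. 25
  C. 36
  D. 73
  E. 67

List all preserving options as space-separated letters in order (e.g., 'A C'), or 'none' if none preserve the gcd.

Answer: C

Derivation:
Old gcd = 2; gcd of others (without N[1]) = 2
New gcd for candidate v: gcd(2, v). Preserves old gcd iff gcd(2, v) = 2.
  Option A: v=51, gcd(2,51)=1 -> changes
  Option B: v=25, gcd(2,25)=1 -> changes
  Option C: v=36, gcd(2,36)=2 -> preserves
  Option D: v=73, gcd(2,73)=1 -> changes
  Option E: v=67, gcd(2,67)=1 -> changes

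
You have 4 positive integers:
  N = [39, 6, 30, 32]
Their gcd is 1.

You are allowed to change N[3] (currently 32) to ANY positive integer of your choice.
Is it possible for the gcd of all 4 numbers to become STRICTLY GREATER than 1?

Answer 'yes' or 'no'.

Answer: yes

Derivation:
Current gcd = 1
gcd of all OTHER numbers (without N[3]=32): gcd([39, 6, 30]) = 3
The new gcd after any change is gcd(3, new_value).
This can be at most 3.
Since 3 > old gcd 1, the gcd CAN increase (e.g., set N[3] = 3).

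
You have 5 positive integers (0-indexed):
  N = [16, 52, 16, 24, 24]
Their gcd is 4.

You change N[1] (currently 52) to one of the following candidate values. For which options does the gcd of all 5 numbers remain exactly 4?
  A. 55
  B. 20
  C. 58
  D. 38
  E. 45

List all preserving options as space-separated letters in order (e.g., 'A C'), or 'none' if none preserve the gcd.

Answer: B

Derivation:
Old gcd = 4; gcd of others (without N[1]) = 8
New gcd for candidate v: gcd(8, v). Preserves old gcd iff gcd(8, v) = 4.
  Option A: v=55, gcd(8,55)=1 -> changes
  Option B: v=20, gcd(8,20)=4 -> preserves
  Option C: v=58, gcd(8,58)=2 -> changes
  Option D: v=38, gcd(8,38)=2 -> changes
  Option E: v=45, gcd(8,45)=1 -> changes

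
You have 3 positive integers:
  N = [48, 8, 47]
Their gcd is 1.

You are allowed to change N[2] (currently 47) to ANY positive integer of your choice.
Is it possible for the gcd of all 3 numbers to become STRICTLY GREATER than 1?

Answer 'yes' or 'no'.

Answer: yes

Derivation:
Current gcd = 1
gcd of all OTHER numbers (without N[2]=47): gcd([48, 8]) = 8
The new gcd after any change is gcd(8, new_value).
This can be at most 8.
Since 8 > old gcd 1, the gcd CAN increase (e.g., set N[2] = 8).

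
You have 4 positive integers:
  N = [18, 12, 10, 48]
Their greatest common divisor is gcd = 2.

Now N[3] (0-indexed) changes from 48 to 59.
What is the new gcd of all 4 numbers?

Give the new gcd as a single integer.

Numbers: [18, 12, 10, 48], gcd = 2
Change: index 3, 48 -> 59
gcd of the OTHER numbers (without index 3): gcd([18, 12, 10]) = 2
New gcd = gcd(g_others, new_val) = gcd(2, 59) = 1

Answer: 1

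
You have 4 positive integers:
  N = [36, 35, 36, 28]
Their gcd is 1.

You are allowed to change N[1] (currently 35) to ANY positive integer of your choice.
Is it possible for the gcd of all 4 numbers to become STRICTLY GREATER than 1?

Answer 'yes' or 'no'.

Current gcd = 1
gcd of all OTHER numbers (without N[1]=35): gcd([36, 36, 28]) = 4
The new gcd after any change is gcd(4, new_value).
This can be at most 4.
Since 4 > old gcd 1, the gcd CAN increase (e.g., set N[1] = 4).

Answer: yes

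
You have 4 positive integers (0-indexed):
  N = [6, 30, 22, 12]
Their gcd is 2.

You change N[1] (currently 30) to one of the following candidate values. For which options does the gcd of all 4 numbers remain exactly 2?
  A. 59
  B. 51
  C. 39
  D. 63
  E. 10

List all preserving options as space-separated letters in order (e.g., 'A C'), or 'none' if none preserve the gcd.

Old gcd = 2; gcd of others (without N[1]) = 2
New gcd for candidate v: gcd(2, v). Preserves old gcd iff gcd(2, v) = 2.
  Option A: v=59, gcd(2,59)=1 -> changes
  Option B: v=51, gcd(2,51)=1 -> changes
  Option C: v=39, gcd(2,39)=1 -> changes
  Option D: v=63, gcd(2,63)=1 -> changes
  Option E: v=10, gcd(2,10)=2 -> preserves

Answer: E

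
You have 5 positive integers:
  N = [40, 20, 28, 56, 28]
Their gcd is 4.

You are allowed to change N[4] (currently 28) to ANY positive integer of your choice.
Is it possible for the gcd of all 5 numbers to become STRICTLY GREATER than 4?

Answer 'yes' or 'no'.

Answer: no

Derivation:
Current gcd = 4
gcd of all OTHER numbers (without N[4]=28): gcd([40, 20, 28, 56]) = 4
The new gcd after any change is gcd(4, new_value).
This can be at most 4.
Since 4 = old gcd 4, the gcd can only stay the same or decrease.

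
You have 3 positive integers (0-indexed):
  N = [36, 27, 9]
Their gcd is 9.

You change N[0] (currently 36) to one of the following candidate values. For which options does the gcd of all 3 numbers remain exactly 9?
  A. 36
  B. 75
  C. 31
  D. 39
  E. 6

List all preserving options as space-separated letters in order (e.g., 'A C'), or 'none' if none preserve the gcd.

Old gcd = 9; gcd of others (without N[0]) = 9
New gcd for candidate v: gcd(9, v). Preserves old gcd iff gcd(9, v) = 9.
  Option A: v=36, gcd(9,36)=9 -> preserves
  Option B: v=75, gcd(9,75)=3 -> changes
  Option C: v=31, gcd(9,31)=1 -> changes
  Option D: v=39, gcd(9,39)=3 -> changes
  Option E: v=6, gcd(9,6)=3 -> changes

Answer: A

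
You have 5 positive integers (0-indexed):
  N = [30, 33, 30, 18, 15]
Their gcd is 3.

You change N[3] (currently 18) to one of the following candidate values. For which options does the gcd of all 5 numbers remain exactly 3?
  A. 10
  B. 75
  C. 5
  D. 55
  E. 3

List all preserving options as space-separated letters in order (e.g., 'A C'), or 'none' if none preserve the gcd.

Answer: B E

Derivation:
Old gcd = 3; gcd of others (without N[3]) = 3
New gcd for candidate v: gcd(3, v). Preserves old gcd iff gcd(3, v) = 3.
  Option A: v=10, gcd(3,10)=1 -> changes
  Option B: v=75, gcd(3,75)=3 -> preserves
  Option C: v=5, gcd(3,5)=1 -> changes
  Option D: v=55, gcd(3,55)=1 -> changes
  Option E: v=3, gcd(3,3)=3 -> preserves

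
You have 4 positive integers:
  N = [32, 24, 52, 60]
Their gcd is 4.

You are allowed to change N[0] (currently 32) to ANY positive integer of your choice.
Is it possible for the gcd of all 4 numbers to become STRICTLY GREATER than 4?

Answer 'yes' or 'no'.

Answer: no

Derivation:
Current gcd = 4
gcd of all OTHER numbers (without N[0]=32): gcd([24, 52, 60]) = 4
The new gcd after any change is gcd(4, new_value).
This can be at most 4.
Since 4 = old gcd 4, the gcd can only stay the same or decrease.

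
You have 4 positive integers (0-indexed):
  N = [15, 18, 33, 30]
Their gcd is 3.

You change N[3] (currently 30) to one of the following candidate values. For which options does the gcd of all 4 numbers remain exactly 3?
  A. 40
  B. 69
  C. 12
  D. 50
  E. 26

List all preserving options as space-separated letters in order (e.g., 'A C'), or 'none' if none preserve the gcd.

Old gcd = 3; gcd of others (without N[3]) = 3
New gcd for candidate v: gcd(3, v). Preserves old gcd iff gcd(3, v) = 3.
  Option A: v=40, gcd(3,40)=1 -> changes
  Option B: v=69, gcd(3,69)=3 -> preserves
  Option C: v=12, gcd(3,12)=3 -> preserves
  Option D: v=50, gcd(3,50)=1 -> changes
  Option E: v=26, gcd(3,26)=1 -> changes

Answer: B C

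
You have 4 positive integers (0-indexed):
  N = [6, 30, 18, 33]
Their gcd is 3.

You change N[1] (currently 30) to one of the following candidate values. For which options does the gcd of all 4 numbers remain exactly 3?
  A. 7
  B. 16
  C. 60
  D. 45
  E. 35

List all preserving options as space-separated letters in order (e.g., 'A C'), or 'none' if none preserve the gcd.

Answer: C D

Derivation:
Old gcd = 3; gcd of others (without N[1]) = 3
New gcd for candidate v: gcd(3, v). Preserves old gcd iff gcd(3, v) = 3.
  Option A: v=7, gcd(3,7)=1 -> changes
  Option B: v=16, gcd(3,16)=1 -> changes
  Option C: v=60, gcd(3,60)=3 -> preserves
  Option D: v=45, gcd(3,45)=3 -> preserves
  Option E: v=35, gcd(3,35)=1 -> changes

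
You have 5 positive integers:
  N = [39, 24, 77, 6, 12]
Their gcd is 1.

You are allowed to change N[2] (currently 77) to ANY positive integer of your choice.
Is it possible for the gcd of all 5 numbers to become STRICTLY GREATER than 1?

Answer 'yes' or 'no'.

Current gcd = 1
gcd of all OTHER numbers (without N[2]=77): gcd([39, 24, 6, 12]) = 3
The new gcd after any change is gcd(3, new_value).
This can be at most 3.
Since 3 > old gcd 1, the gcd CAN increase (e.g., set N[2] = 3).

Answer: yes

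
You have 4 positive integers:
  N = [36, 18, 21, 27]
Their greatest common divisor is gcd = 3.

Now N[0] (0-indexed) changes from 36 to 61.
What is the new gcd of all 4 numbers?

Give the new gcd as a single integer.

Numbers: [36, 18, 21, 27], gcd = 3
Change: index 0, 36 -> 61
gcd of the OTHER numbers (without index 0): gcd([18, 21, 27]) = 3
New gcd = gcd(g_others, new_val) = gcd(3, 61) = 1

Answer: 1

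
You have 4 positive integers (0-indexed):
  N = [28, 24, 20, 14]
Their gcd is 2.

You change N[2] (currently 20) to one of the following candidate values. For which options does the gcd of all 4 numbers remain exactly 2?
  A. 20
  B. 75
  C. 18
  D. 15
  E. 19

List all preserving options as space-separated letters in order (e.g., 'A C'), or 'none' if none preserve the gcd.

Old gcd = 2; gcd of others (without N[2]) = 2
New gcd for candidate v: gcd(2, v). Preserves old gcd iff gcd(2, v) = 2.
  Option A: v=20, gcd(2,20)=2 -> preserves
  Option B: v=75, gcd(2,75)=1 -> changes
  Option C: v=18, gcd(2,18)=2 -> preserves
  Option D: v=15, gcd(2,15)=1 -> changes
  Option E: v=19, gcd(2,19)=1 -> changes

Answer: A C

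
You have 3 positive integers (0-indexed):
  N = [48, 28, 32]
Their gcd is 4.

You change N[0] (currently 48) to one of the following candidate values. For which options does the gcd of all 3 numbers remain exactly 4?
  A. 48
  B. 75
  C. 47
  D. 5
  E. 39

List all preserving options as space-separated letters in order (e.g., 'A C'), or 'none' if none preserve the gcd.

Answer: A

Derivation:
Old gcd = 4; gcd of others (without N[0]) = 4
New gcd for candidate v: gcd(4, v). Preserves old gcd iff gcd(4, v) = 4.
  Option A: v=48, gcd(4,48)=4 -> preserves
  Option B: v=75, gcd(4,75)=1 -> changes
  Option C: v=47, gcd(4,47)=1 -> changes
  Option D: v=5, gcd(4,5)=1 -> changes
  Option E: v=39, gcd(4,39)=1 -> changes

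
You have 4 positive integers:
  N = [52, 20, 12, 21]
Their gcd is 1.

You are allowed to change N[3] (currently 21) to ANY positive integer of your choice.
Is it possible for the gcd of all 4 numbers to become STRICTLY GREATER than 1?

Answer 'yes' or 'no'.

Current gcd = 1
gcd of all OTHER numbers (without N[3]=21): gcd([52, 20, 12]) = 4
The new gcd after any change is gcd(4, new_value).
This can be at most 4.
Since 4 > old gcd 1, the gcd CAN increase (e.g., set N[3] = 4).

Answer: yes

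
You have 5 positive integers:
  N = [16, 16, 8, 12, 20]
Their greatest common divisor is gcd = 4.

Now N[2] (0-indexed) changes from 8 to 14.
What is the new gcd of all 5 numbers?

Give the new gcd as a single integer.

Answer: 2

Derivation:
Numbers: [16, 16, 8, 12, 20], gcd = 4
Change: index 2, 8 -> 14
gcd of the OTHER numbers (without index 2): gcd([16, 16, 12, 20]) = 4
New gcd = gcd(g_others, new_val) = gcd(4, 14) = 2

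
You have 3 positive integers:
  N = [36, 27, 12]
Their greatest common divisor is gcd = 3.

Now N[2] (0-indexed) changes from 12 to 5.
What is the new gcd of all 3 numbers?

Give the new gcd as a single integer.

Answer: 1

Derivation:
Numbers: [36, 27, 12], gcd = 3
Change: index 2, 12 -> 5
gcd of the OTHER numbers (without index 2): gcd([36, 27]) = 9
New gcd = gcd(g_others, new_val) = gcd(9, 5) = 1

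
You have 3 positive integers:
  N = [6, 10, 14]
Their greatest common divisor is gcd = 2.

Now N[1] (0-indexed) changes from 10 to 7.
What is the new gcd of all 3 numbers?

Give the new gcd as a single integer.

Answer: 1

Derivation:
Numbers: [6, 10, 14], gcd = 2
Change: index 1, 10 -> 7
gcd of the OTHER numbers (without index 1): gcd([6, 14]) = 2
New gcd = gcd(g_others, new_val) = gcd(2, 7) = 1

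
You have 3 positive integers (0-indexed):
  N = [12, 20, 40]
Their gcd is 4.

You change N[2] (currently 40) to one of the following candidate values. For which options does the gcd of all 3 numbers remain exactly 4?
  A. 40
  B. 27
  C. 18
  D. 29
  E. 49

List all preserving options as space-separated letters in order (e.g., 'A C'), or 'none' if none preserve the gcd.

Answer: A

Derivation:
Old gcd = 4; gcd of others (without N[2]) = 4
New gcd for candidate v: gcd(4, v). Preserves old gcd iff gcd(4, v) = 4.
  Option A: v=40, gcd(4,40)=4 -> preserves
  Option B: v=27, gcd(4,27)=1 -> changes
  Option C: v=18, gcd(4,18)=2 -> changes
  Option D: v=29, gcd(4,29)=1 -> changes
  Option E: v=49, gcd(4,49)=1 -> changes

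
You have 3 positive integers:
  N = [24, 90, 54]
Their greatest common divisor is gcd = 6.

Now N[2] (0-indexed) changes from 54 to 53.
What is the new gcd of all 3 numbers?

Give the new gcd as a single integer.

Numbers: [24, 90, 54], gcd = 6
Change: index 2, 54 -> 53
gcd of the OTHER numbers (without index 2): gcd([24, 90]) = 6
New gcd = gcd(g_others, new_val) = gcd(6, 53) = 1

Answer: 1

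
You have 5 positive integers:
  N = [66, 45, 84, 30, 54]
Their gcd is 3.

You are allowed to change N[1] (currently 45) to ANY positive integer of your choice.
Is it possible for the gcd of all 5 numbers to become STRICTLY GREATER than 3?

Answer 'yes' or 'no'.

Answer: yes

Derivation:
Current gcd = 3
gcd of all OTHER numbers (without N[1]=45): gcd([66, 84, 30, 54]) = 6
The new gcd after any change is gcd(6, new_value).
This can be at most 6.
Since 6 > old gcd 3, the gcd CAN increase (e.g., set N[1] = 6).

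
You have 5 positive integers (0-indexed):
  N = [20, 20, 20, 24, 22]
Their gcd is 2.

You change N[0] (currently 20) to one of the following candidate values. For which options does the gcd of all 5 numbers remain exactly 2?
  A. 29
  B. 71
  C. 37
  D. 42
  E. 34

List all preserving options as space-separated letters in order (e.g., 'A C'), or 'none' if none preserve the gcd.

Answer: D E

Derivation:
Old gcd = 2; gcd of others (without N[0]) = 2
New gcd for candidate v: gcd(2, v). Preserves old gcd iff gcd(2, v) = 2.
  Option A: v=29, gcd(2,29)=1 -> changes
  Option B: v=71, gcd(2,71)=1 -> changes
  Option C: v=37, gcd(2,37)=1 -> changes
  Option D: v=42, gcd(2,42)=2 -> preserves
  Option E: v=34, gcd(2,34)=2 -> preserves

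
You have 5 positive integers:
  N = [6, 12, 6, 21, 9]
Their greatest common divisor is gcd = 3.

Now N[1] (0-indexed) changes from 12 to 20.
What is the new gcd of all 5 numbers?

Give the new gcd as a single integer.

Numbers: [6, 12, 6, 21, 9], gcd = 3
Change: index 1, 12 -> 20
gcd of the OTHER numbers (without index 1): gcd([6, 6, 21, 9]) = 3
New gcd = gcd(g_others, new_val) = gcd(3, 20) = 1

Answer: 1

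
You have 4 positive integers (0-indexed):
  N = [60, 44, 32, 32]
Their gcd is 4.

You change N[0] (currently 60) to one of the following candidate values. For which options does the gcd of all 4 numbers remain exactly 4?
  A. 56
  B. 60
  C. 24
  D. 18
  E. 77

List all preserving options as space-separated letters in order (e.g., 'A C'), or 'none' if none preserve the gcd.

Answer: A B C

Derivation:
Old gcd = 4; gcd of others (without N[0]) = 4
New gcd for candidate v: gcd(4, v). Preserves old gcd iff gcd(4, v) = 4.
  Option A: v=56, gcd(4,56)=4 -> preserves
  Option B: v=60, gcd(4,60)=4 -> preserves
  Option C: v=24, gcd(4,24)=4 -> preserves
  Option D: v=18, gcd(4,18)=2 -> changes
  Option E: v=77, gcd(4,77)=1 -> changes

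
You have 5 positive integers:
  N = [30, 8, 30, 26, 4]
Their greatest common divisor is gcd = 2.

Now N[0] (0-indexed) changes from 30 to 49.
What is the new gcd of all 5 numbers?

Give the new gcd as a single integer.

Numbers: [30, 8, 30, 26, 4], gcd = 2
Change: index 0, 30 -> 49
gcd of the OTHER numbers (without index 0): gcd([8, 30, 26, 4]) = 2
New gcd = gcd(g_others, new_val) = gcd(2, 49) = 1

Answer: 1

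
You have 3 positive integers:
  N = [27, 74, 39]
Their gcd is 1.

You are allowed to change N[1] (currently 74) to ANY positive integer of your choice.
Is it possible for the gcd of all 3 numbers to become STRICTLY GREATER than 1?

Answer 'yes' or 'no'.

Answer: yes

Derivation:
Current gcd = 1
gcd of all OTHER numbers (without N[1]=74): gcd([27, 39]) = 3
The new gcd after any change is gcd(3, new_value).
This can be at most 3.
Since 3 > old gcd 1, the gcd CAN increase (e.g., set N[1] = 3).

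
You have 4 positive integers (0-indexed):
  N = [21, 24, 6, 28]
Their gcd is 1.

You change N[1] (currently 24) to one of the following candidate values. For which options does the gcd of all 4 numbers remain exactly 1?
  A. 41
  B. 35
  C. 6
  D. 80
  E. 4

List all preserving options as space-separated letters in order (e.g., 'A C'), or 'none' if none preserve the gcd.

Answer: A B C D E

Derivation:
Old gcd = 1; gcd of others (without N[1]) = 1
New gcd for candidate v: gcd(1, v). Preserves old gcd iff gcd(1, v) = 1.
  Option A: v=41, gcd(1,41)=1 -> preserves
  Option B: v=35, gcd(1,35)=1 -> preserves
  Option C: v=6, gcd(1,6)=1 -> preserves
  Option D: v=80, gcd(1,80)=1 -> preserves
  Option E: v=4, gcd(1,4)=1 -> preserves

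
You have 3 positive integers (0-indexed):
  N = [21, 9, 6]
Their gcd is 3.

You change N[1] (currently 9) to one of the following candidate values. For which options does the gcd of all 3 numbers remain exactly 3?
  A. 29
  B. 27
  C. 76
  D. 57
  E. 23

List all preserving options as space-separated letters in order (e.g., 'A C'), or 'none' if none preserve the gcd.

Old gcd = 3; gcd of others (without N[1]) = 3
New gcd for candidate v: gcd(3, v). Preserves old gcd iff gcd(3, v) = 3.
  Option A: v=29, gcd(3,29)=1 -> changes
  Option B: v=27, gcd(3,27)=3 -> preserves
  Option C: v=76, gcd(3,76)=1 -> changes
  Option D: v=57, gcd(3,57)=3 -> preserves
  Option E: v=23, gcd(3,23)=1 -> changes

Answer: B D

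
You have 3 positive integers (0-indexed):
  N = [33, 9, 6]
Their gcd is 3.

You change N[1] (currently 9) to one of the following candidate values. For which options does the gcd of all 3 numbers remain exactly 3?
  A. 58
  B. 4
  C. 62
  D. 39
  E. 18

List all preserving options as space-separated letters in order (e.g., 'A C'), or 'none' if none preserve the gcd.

Answer: D E

Derivation:
Old gcd = 3; gcd of others (without N[1]) = 3
New gcd for candidate v: gcd(3, v). Preserves old gcd iff gcd(3, v) = 3.
  Option A: v=58, gcd(3,58)=1 -> changes
  Option B: v=4, gcd(3,4)=1 -> changes
  Option C: v=62, gcd(3,62)=1 -> changes
  Option D: v=39, gcd(3,39)=3 -> preserves
  Option E: v=18, gcd(3,18)=3 -> preserves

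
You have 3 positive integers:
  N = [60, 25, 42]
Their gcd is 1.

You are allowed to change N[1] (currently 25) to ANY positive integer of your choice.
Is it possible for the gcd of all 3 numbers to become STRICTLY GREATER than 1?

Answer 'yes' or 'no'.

Current gcd = 1
gcd of all OTHER numbers (without N[1]=25): gcd([60, 42]) = 6
The new gcd after any change is gcd(6, new_value).
This can be at most 6.
Since 6 > old gcd 1, the gcd CAN increase (e.g., set N[1] = 6).

Answer: yes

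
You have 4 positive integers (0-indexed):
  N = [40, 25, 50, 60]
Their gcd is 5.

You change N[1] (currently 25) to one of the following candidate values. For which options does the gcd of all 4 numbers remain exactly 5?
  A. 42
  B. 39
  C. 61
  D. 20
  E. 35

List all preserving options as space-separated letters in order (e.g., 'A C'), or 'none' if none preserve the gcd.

Old gcd = 5; gcd of others (without N[1]) = 10
New gcd for candidate v: gcd(10, v). Preserves old gcd iff gcd(10, v) = 5.
  Option A: v=42, gcd(10,42)=2 -> changes
  Option B: v=39, gcd(10,39)=1 -> changes
  Option C: v=61, gcd(10,61)=1 -> changes
  Option D: v=20, gcd(10,20)=10 -> changes
  Option E: v=35, gcd(10,35)=5 -> preserves

Answer: E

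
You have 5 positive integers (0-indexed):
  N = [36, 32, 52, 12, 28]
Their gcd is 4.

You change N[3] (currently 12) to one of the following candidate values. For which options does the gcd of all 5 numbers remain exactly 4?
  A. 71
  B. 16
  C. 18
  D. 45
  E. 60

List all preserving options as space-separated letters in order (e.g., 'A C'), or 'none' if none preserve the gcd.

Answer: B E

Derivation:
Old gcd = 4; gcd of others (without N[3]) = 4
New gcd for candidate v: gcd(4, v). Preserves old gcd iff gcd(4, v) = 4.
  Option A: v=71, gcd(4,71)=1 -> changes
  Option B: v=16, gcd(4,16)=4 -> preserves
  Option C: v=18, gcd(4,18)=2 -> changes
  Option D: v=45, gcd(4,45)=1 -> changes
  Option E: v=60, gcd(4,60)=4 -> preserves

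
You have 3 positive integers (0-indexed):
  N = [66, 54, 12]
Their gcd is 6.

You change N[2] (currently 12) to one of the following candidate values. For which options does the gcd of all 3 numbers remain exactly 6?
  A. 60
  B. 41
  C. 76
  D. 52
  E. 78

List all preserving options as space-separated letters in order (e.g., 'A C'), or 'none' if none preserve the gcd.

Answer: A E

Derivation:
Old gcd = 6; gcd of others (without N[2]) = 6
New gcd for candidate v: gcd(6, v). Preserves old gcd iff gcd(6, v) = 6.
  Option A: v=60, gcd(6,60)=6 -> preserves
  Option B: v=41, gcd(6,41)=1 -> changes
  Option C: v=76, gcd(6,76)=2 -> changes
  Option D: v=52, gcd(6,52)=2 -> changes
  Option E: v=78, gcd(6,78)=6 -> preserves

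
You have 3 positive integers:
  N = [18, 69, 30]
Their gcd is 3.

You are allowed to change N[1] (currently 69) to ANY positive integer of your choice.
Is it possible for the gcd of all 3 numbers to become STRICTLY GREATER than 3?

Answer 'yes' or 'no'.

Answer: yes

Derivation:
Current gcd = 3
gcd of all OTHER numbers (without N[1]=69): gcd([18, 30]) = 6
The new gcd after any change is gcd(6, new_value).
This can be at most 6.
Since 6 > old gcd 3, the gcd CAN increase (e.g., set N[1] = 6).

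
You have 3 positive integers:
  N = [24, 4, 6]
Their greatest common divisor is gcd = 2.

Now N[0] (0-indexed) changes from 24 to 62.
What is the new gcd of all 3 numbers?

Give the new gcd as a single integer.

Numbers: [24, 4, 6], gcd = 2
Change: index 0, 24 -> 62
gcd of the OTHER numbers (without index 0): gcd([4, 6]) = 2
New gcd = gcd(g_others, new_val) = gcd(2, 62) = 2

Answer: 2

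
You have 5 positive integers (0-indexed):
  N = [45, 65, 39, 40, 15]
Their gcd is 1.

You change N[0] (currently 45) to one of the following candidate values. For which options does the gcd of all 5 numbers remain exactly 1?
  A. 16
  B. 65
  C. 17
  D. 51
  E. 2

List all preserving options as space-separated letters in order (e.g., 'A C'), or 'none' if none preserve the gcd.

Old gcd = 1; gcd of others (without N[0]) = 1
New gcd for candidate v: gcd(1, v). Preserves old gcd iff gcd(1, v) = 1.
  Option A: v=16, gcd(1,16)=1 -> preserves
  Option B: v=65, gcd(1,65)=1 -> preserves
  Option C: v=17, gcd(1,17)=1 -> preserves
  Option D: v=51, gcd(1,51)=1 -> preserves
  Option E: v=2, gcd(1,2)=1 -> preserves

Answer: A B C D E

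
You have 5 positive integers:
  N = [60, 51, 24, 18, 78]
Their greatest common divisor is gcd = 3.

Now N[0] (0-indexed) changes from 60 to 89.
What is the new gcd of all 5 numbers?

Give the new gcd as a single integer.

Answer: 1

Derivation:
Numbers: [60, 51, 24, 18, 78], gcd = 3
Change: index 0, 60 -> 89
gcd of the OTHER numbers (without index 0): gcd([51, 24, 18, 78]) = 3
New gcd = gcd(g_others, new_val) = gcd(3, 89) = 1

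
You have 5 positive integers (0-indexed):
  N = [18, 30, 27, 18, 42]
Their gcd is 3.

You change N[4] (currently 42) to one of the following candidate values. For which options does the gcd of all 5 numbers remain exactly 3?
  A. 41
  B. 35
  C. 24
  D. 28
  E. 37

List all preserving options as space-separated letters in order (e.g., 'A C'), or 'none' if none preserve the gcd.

Old gcd = 3; gcd of others (without N[4]) = 3
New gcd for candidate v: gcd(3, v). Preserves old gcd iff gcd(3, v) = 3.
  Option A: v=41, gcd(3,41)=1 -> changes
  Option B: v=35, gcd(3,35)=1 -> changes
  Option C: v=24, gcd(3,24)=3 -> preserves
  Option D: v=28, gcd(3,28)=1 -> changes
  Option E: v=37, gcd(3,37)=1 -> changes

Answer: C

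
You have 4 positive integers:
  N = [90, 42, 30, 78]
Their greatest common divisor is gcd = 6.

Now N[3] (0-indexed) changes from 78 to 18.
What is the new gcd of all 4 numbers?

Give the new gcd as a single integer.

Numbers: [90, 42, 30, 78], gcd = 6
Change: index 3, 78 -> 18
gcd of the OTHER numbers (without index 3): gcd([90, 42, 30]) = 6
New gcd = gcd(g_others, new_val) = gcd(6, 18) = 6

Answer: 6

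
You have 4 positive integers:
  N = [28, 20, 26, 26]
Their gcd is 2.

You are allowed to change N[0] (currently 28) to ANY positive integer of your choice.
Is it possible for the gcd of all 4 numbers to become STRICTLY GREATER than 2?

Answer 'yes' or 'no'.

Current gcd = 2
gcd of all OTHER numbers (without N[0]=28): gcd([20, 26, 26]) = 2
The new gcd after any change is gcd(2, new_value).
This can be at most 2.
Since 2 = old gcd 2, the gcd can only stay the same or decrease.

Answer: no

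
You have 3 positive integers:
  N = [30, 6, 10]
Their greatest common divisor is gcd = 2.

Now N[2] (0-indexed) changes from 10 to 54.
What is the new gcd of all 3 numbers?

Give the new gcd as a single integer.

Numbers: [30, 6, 10], gcd = 2
Change: index 2, 10 -> 54
gcd of the OTHER numbers (without index 2): gcd([30, 6]) = 6
New gcd = gcd(g_others, new_val) = gcd(6, 54) = 6

Answer: 6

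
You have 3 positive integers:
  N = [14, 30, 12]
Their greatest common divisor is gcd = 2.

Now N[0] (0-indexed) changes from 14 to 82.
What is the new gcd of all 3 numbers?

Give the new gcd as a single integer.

Numbers: [14, 30, 12], gcd = 2
Change: index 0, 14 -> 82
gcd of the OTHER numbers (without index 0): gcd([30, 12]) = 6
New gcd = gcd(g_others, new_val) = gcd(6, 82) = 2

Answer: 2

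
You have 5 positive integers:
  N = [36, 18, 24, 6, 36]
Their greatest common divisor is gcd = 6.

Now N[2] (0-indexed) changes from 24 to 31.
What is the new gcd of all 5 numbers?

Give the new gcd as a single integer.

Numbers: [36, 18, 24, 6, 36], gcd = 6
Change: index 2, 24 -> 31
gcd of the OTHER numbers (without index 2): gcd([36, 18, 6, 36]) = 6
New gcd = gcd(g_others, new_val) = gcd(6, 31) = 1

Answer: 1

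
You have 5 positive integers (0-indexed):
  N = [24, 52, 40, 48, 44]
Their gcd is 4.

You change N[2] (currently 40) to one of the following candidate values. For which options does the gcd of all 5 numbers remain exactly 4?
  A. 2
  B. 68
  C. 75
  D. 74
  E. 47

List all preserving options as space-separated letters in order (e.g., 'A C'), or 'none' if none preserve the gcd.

Old gcd = 4; gcd of others (without N[2]) = 4
New gcd for candidate v: gcd(4, v). Preserves old gcd iff gcd(4, v) = 4.
  Option A: v=2, gcd(4,2)=2 -> changes
  Option B: v=68, gcd(4,68)=4 -> preserves
  Option C: v=75, gcd(4,75)=1 -> changes
  Option D: v=74, gcd(4,74)=2 -> changes
  Option E: v=47, gcd(4,47)=1 -> changes

Answer: B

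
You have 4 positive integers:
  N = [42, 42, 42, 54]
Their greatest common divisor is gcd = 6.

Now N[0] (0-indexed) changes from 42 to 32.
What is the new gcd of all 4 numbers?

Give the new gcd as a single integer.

Answer: 2

Derivation:
Numbers: [42, 42, 42, 54], gcd = 6
Change: index 0, 42 -> 32
gcd of the OTHER numbers (without index 0): gcd([42, 42, 54]) = 6
New gcd = gcd(g_others, new_val) = gcd(6, 32) = 2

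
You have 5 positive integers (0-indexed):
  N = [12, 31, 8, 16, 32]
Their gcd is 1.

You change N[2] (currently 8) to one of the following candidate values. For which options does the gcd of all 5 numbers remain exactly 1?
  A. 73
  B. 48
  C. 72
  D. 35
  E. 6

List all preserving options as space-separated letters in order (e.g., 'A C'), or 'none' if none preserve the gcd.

Answer: A B C D E

Derivation:
Old gcd = 1; gcd of others (without N[2]) = 1
New gcd for candidate v: gcd(1, v). Preserves old gcd iff gcd(1, v) = 1.
  Option A: v=73, gcd(1,73)=1 -> preserves
  Option B: v=48, gcd(1,48)=1 -> preserves
  Option C: v=72, gcd(1,72)=1 -> preserves
  Option D: v=35, gcd(1,35)=1 -> preserves
  Option E: v=6, gcd(1,6)=1 -> preserves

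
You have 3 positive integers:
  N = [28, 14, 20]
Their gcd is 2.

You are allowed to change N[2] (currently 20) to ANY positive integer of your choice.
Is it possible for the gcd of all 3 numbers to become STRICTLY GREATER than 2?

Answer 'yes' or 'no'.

Current gcd = 2
gcd of all OTHER numbers (without N[2]=20): gcd([28, 14]) = 14
The new gcd after any change is gcd(14, new_value).
This can be at most 14.
Since 14 > old gcd 2, the gcd CAN increase (e.g., set N[2] = 14).

Answer: yes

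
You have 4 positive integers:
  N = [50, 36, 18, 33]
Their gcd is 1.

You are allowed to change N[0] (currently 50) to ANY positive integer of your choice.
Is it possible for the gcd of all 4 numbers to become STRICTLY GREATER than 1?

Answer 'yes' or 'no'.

Answer: yes

Derivation:
Current gcd = 1
gcd of all OTHER numbers (without N[0]=50): gcd([36, 18, 33]) = 3
The new gcd after any change is gcd(3, new_value).
This can be at most 3.
Since 3 > old gcd 1, the gcd CAN increase (e.g., set N[0] = 3).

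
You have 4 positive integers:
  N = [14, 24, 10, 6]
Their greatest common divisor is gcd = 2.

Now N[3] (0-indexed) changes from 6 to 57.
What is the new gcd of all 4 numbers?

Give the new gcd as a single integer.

Answer: 1

Derivation:
Numbers: [14, 24, 10, 6], gcd = 2
Change: index 3, 6 -> 57
gcd of the OTHER numbers (without index 3): gcd([14, 24, 10]) = 2
New gcd = gcd(g_others, new_val) = gcd(2, 57) = 1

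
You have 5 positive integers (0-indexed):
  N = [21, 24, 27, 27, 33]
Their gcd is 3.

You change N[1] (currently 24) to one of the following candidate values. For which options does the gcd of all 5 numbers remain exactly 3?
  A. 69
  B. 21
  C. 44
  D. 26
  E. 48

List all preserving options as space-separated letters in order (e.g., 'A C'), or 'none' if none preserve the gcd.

Old gcd = 3; gcd of others (without N[1]) = 3
New gcd for candidate v: gcd(3, v). Preserves old gcd iff gcd(3, v) = 3.
  Option A: v=69, gcd(3,69)=3 -> preserves
  Option B: v=21, gcd(3,21)=3 -> preserves
  Option C: v=44, gcd(3,44)=1 -> changes
  Option D: v=26, gcd(3,26)=1 -> changes
  Option E: v=48, gcd(3,48)=3 -> preserves

Answer: A B E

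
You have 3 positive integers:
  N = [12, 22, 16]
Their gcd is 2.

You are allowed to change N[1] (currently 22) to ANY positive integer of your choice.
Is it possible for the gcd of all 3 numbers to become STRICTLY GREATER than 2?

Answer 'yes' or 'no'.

Answer: yes

Derivation:
Current gcd = 2
gcd of all OTHER numbers (without N[1]=22): gcd([12, 16]) = 4
The new gcd after any change is gcd(4, new_value).
This can be at most 4.
Since 4 > old gcd 2, the gcd CAN increase (e.g., set N[1] = 4).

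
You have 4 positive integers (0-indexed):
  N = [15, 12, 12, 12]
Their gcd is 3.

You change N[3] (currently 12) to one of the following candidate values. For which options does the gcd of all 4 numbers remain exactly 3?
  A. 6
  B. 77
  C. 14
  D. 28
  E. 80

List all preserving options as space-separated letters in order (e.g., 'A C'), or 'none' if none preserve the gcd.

Answer: A

Derivation:
Old gcd = 3; gcd of others (without N[3]) = 3
New gcd for candidate v: gcd(3, v). Preserves old gcd iff gcd(3, v) = 3.
  Option A: v=6, gcd(3,6)=3 -> preserves
  Option B: v=77, gcd(3,77)=1 -> changes
  Option C: v=14, gcd(3,14)=1 -> changes
  Option D: v=28, gcd(3,28)=1 -> changes
  Option E: v=80, gcd(3,80)=1 -> changes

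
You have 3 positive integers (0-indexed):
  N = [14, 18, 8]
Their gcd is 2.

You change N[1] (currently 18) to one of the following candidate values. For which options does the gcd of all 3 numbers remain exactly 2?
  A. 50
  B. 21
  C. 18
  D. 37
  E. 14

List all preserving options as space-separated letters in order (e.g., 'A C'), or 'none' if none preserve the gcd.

Answer: A C E

Derivation:
Old gcd = 2; gcd of others (without N[1]) = 2
New gcd for candidate v: gcd(2, v). Preserves old gcd iff gcd(2, v) = 2.
  Option A: v=50, gcd(2,50)=2 -> preserves
  Option B: v=21, gcd(2,21)=1 -> changes
  Option C: v=18, gcd(2,18)=2 -> preserves
  Option D: v=37, gcd(2,37)=1 -> changes
  Option E: v=14, gcd(2,14)=2 -> preserves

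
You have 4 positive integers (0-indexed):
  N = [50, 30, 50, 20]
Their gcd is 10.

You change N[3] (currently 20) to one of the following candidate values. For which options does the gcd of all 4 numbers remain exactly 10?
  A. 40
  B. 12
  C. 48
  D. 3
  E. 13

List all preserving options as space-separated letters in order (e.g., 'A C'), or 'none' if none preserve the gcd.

Old gcd = 10; gcd of others (without N[3]) = 10
New gcd for candidate v: gcd(10, v). Preserves old gcd iff gcd(10, v) = 10.
  Option A: v=40, gcd(10,40)=10 -> preserves
  Option B: v=12, gcd(10,12)=2 -> changes
  Option C: v=48, gcd(10,48)=2 -> changes
  Option D: v=3, gcd(10,3)=1 -> changes
  Option E: v=13, gcd(10,13)=1 -> changes

Answer: A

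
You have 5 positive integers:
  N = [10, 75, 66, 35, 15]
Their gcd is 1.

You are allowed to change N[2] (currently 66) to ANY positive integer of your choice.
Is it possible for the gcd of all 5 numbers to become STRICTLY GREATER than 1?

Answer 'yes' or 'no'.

Answer: yes

Derivation:
Current gcd = 1
gcd of all OTHER numbers (without N[2]=66): gcd([10, 75, 35, 15]) = 5
The new gcd after any change is gcd(5, new_value).
This can be at most 5.
Since 5 > old gcd 1, the gcd CAN increase (e.g., set N[2] = 5).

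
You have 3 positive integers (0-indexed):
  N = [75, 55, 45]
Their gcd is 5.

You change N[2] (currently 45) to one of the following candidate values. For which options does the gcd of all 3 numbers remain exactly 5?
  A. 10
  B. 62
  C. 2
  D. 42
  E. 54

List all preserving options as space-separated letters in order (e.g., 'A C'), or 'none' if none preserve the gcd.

Old gcd = 5; gcd of others (without N[2]) = 5
New gcd for candidate v: gcd(5, v). Preserves old gcd iff gcd(5, v) = 5.
  Option A: v=10, gcd(5,10)=5 -> preserves
  Option B: v=62, gcd(5,62)=1 -> changes
  Option C: v=2, gcd(5,2)=1 -> changes
  Option D: v=42, gcd(5,42)=1 -> changes
  Option E: v=54, gcd(5,54)=1 -> changes

Answer: A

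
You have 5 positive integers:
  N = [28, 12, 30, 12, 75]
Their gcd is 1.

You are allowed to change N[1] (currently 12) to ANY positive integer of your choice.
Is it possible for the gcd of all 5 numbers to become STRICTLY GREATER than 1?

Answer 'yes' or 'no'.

Current gcd = 1
gcd of all OTHER numbers (without N[1]=12): gcd([28, 30, 12, 75]) = 1
The new gcd after any change is gcd(1, new_value).
This can be at most 1.
Since 1 = old gcd 1, the gcd can only stay the same or decrease.

Answer: no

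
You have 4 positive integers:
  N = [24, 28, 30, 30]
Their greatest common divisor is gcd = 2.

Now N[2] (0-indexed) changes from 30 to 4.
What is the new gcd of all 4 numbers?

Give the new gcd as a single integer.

Numbers: [24, 28, 30, 30], gcd = 2
Change: index 2, 30 -> 4
gcd of the OTHER numbers (without index 2): gcd([24, 28, 30]) = 2
New gcd = gcd(g_others, new_val) = gcd(2, 4) = 2

Answer: 2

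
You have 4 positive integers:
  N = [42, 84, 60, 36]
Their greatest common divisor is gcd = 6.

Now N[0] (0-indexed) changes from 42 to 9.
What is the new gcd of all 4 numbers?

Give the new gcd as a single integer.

Numbers: [42, 84, 60, 36], gcd = 6
Change: index 0, 42 -> 9
gcd of the OTHER numbers (without index 0): gcd([84, 60, 36]) = 12
New gcd = gcd(g_others, new_val) = gcd(12, 9) = 3

Answer: 3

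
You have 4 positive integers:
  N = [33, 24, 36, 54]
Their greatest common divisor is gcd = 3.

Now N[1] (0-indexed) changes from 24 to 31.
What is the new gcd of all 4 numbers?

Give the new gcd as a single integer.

Numbers: [33, 24, 36, 54], gcd = 3
Change: index 1, 24 -> 31
gcd of the OTHER numbers (without index 1): gcd([33, 36, 54]) = 3
New gcd = gcd(g_others, new_val) = gcd(3, 31) = 1

Answer: 1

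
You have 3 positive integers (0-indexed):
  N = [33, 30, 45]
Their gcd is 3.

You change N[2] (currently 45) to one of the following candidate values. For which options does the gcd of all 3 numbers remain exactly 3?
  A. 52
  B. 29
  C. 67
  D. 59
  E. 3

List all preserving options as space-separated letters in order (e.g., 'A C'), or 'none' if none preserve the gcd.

Old gcd = 3; gcd of others (without N[2]) = 3
New gcd for candidate v: gcd(3, v). Preserves old gcd iff gcd(3, v) = 3.
  Option A: v=52, gcd(3,52)=1 -> changes
  Option B: v=29, gcd(3,29)=1 -> changes
  Option C: v=67, gcd(3,67)=1 -> changes
  Option D: v=59, gcd(3,59)=1 -> changes
  Option E: v=3, gcd(3,3)=3 -> preserves

Answer: E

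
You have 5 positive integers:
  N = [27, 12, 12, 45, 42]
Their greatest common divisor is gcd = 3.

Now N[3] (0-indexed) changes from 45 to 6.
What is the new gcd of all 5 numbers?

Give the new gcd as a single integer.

Answer: 3

Derivation:
Numbers: [27, 12, 12, 45, 42], gcd = 3
Change: index 3, 45 -> 6
gcd of the OTHER numbers (without index 3): gcd([27, 12, 12, 42]) = 3
New gcd = gcd(g_others, new_val) = gcd(3, 6) = 3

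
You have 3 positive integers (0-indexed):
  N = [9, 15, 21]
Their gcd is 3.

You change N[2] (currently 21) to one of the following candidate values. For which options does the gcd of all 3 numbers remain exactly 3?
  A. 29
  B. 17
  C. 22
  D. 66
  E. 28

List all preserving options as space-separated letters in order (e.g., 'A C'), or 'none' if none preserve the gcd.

Old gcd = 3; gcd of others (without N[2]) = 3
New gcd for candidate v: gcd(3, v). Preserves old gcd iff gcd(3, v) = 3.
  Option A: v=29, gcd(3,29)=1 -> changes
  Option B: v=17, gcd(3,17)=1 -> changes
  Option C: v=22, gcd(3,22)=1 -> changes
  Option D: v=66, gcd(3,66)=3 -> preserves
  Option E: v=28, gcd(3,28)=1 -> changes

Answer: D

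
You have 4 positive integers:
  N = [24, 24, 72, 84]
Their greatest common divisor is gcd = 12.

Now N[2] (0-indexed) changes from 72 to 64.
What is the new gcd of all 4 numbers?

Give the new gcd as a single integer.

Answer: 4

Derivation:
Numbers: [24, 24, 72, 84], gcd = 12
Change: index 2, 72 -> 64
gcd of the OTHER numbers (without index 2): gcd([24, 24, 84]) = 12
New gcd = gcd(g_others, new_val) = gcd(12, 64) = 4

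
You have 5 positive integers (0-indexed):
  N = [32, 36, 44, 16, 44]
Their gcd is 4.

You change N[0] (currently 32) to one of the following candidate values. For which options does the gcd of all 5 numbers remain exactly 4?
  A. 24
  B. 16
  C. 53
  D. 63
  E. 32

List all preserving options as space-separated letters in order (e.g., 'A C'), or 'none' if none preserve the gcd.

Old gcd = 4; gcd of others (without N[0]) = 4
New gcd for candidate v: gcd(4, v). Preserves old gcd iff gcd(4, v) = 4.
  Option A: v=24, gcd(4,24)=4 -> preserves
  Option B: v=16, gcd(4,16)=4 -> preserves
  Option C: v=53, gcd(4,53)=1 -> changes
  Option D: v=63, gcd(4,63)=1 -> changes
  Option E: v=32, gcd(4,32)=4 -> preserves

Answer: A B E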